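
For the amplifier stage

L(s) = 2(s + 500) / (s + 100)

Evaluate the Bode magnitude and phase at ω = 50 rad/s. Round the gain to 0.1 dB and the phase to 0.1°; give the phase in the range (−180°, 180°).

19.1 dB, -20.9°

At s = jω = j50:
zero (s+500): 500 + j50 → |·| = √(500²+50²) = √252500 ≈ 502.49, ∠ = arctan(50/500) ≈ 5.71°
pole (s+100): 100 + j50 → |·| = √(100²+50²) = √12500 ≈ 111.8, ∠ = arctan(50/100) ≈ 26.57°
|L| = 2 · 502.49 / 111.8 ≈ 8.9891
Gain = 20 log₁₀(8.9891) ≈ 19.07 dB
∠L = 5.71° − 26.57° = -20.86°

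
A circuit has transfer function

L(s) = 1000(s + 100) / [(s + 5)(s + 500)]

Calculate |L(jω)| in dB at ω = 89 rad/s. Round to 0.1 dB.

At s = jω = j89:
zero (s+100): 100 + j89 → |·| = √(100²+89²) = √17921 ≈ 133.87, ∠ = arctan(89/100) ≈ 41.67°
pole (s+5): 5 + j89 → |·| = √(5²+89²) = √7946 ≈ 89.14, ∠ = arctan(89/5) ≈ 86.78°
pole (s+500): 500 + j89 → |·| = √(500²+89²) = √257921 ≈ 507.86, ∠ = arctan(89/500) ≈ 10.09°
|L| = 1000 · 133.87 / 45271 ≈ 2.9571
Gain = 20 log₁₀(2.9571) ≈ 9.42 dB

9.4 dB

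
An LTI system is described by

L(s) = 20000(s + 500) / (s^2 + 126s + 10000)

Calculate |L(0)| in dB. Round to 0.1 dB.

60.0 dB

L(0) = 20000·500 / 10000 = 1000
20 log₁₀(1000) ≈ 60.00 dB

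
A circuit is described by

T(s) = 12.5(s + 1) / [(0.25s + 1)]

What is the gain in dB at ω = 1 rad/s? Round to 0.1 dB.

At ω = 1 rad/s:
zero (1 + j1·1) = 1 + j1 → |·| ≈ 1.4142, ∠ ≈ 45.00°
pole (1 + j1·0.25) = 1 + j0.25 → |·| ≈ 1.0308, ∠ ≈ 14.04°
|T| = 12.5 · 1.4142 / (1.0308) ≈ 17.149
Gain = 20 log₁₀(17.149) ≈ 24.68 dB

24.7 dB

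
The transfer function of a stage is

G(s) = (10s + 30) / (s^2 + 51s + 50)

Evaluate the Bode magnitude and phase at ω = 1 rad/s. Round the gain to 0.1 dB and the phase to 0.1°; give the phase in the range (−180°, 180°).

-7.0 dB, -27.7°

Substitute s = j1:
Numerator: 10(j1) + 30 = 30 + j10
Denominator: (j1)^2 + 51(j1) + 50 = 49 + j51
|N| = √(30² + 10²) ≈ 31.623, ∠N ≈ 18.43°
|D| = √(49² + 51²) ≈ 70.725, ∠D ≈ 46.15°
|G| = 31.623 / 70.725 ≈ 0.44713
Gain = 20 log₁₀(0.44713) ≈ -6.99 dB
∠G = 18.43° − 46.15° = -27.72°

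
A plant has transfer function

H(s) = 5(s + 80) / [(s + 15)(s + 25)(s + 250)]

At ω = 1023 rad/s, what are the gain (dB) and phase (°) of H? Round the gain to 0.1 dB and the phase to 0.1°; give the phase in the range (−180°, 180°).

-106.6 dB, -168.5°

At s = jω = j1023:
zero (s+80): 80 + j1023 → |·| = √(80²+1023²) = √1052929 ≈ 1026.1, ∠ = arctan(1023/80) ≈ 85.53°
pole (s+15): 15 + j1023 → |·| = √(15²+1023²) = √1046754 ≈ 1023.1, ∠ = arctan(1023/15) ≈ 89.16°
pole (s+25): 25 + j1023 → |·| = √(25²+1023²) = √1047154 ≈ 1023.3, ∠ = arctan(1023/25) ≈ 88.60°
pole (s+250): 250 + j1023 → |·| = √(250²+1023²) = √1109029 ≈ 1053.1, ∠ = arctan(1023/250) ≈ 76.27°
|H| = 5 · 1026.1 / 1.1025e+09 ≈ 4.6535e-06
Gain = 20 log₁₀(4.6535e-06) ≈ -106.64 dB
∠H = 85.53° − 254.03° = -168.50°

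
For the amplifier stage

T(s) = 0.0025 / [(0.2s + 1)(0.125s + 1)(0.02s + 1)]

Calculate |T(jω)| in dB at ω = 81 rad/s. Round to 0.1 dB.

At ω = 81 rad/s:
pole (1 + j81·0.2) = 1 + j16.2 → |·| ≈ 16.231, ∠ ≈ 86.47°
pole (1 + j81·0.125) = 1 + j10.125 → |·| ≈ 10.174, ∠ ≈ 84.36°
pole (1 + j81·0.02) = 1 + j1.62 → |·| ≈ 1.9038, ∠ ≈ 58.31°
|T| = 0.0025 · 1 / (16.231 · 10.174 · 1.9038) ≈ 7.9521e-06
Gain = 20 log₁₀(7.9521e-06) ≈ -101.99 dB

-102.0 dB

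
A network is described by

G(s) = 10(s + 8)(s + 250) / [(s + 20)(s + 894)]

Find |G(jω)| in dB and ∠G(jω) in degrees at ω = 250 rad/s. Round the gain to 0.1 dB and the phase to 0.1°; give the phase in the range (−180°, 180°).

At s = jω = j250:
zero (s+8): 8 + j250 → |·| = √(8²+250²) = √62564 ≈ 250.13, ∠ = arctan(250/8) ≈ 88.17°
zero (s+250): 250 + j250 → |·| = √(250²+250²) = √125000 ≈ 353.55, ∠ = arctan(250/250) ≈ 45.00°
pole (s+20): 20 + j250 → |·| = √(20²+250²) = √62900 ≈ 250.8, ∠ = arctan(250/20) ≈ 85.43°
pole (s+894): 894 + j250 → |·| = √(894²+250²) = √861736 ≈ 928.3, ∠ = arctan(250/894) ≈ 15.62°
|G| = 10 · 88433 / 2.3282e+05 ≈ 3.7983
Gain = 20 log₁₀(3.7983) ≈ 11.59 dB
∠G = 133.17° − 101.05° = 32.12°

11.6 dB, 32.1°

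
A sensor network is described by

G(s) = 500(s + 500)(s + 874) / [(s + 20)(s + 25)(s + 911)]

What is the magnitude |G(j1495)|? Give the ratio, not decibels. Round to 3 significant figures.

At s = jω = j1495:
zero (s+500): 500 + j1495 → |·| = √(500²+1495²) = √2485025 ≈ 1576.4, ∠ = arctan(1495/500) ≈ 71.51°
zero (s+874): 874 + j1495 → |·| = √(874²+1495²) = √2998901 ≈ 1731.7, ∠ = arctan(1495/874) ≈ 59.69°
pole (s+20): 20 + j1495 → |·| = √(20²+1495²) = √2235425 ≈ 1495.1, ∠ = arctan(1495/20) ≈ 89.23°
pole (s+25): 25 + j1495 → |·| = √(25²+1495²) = √2235650 ≈ 1495.2, ∠ = arctan(1495/25) ≈ 89.04°
pole (s+911): 911 + j1495 → |·| = √(911²+1495²) = √3064946 ≈ 1750.7, ∠ = arctan(1495/911) ≈ 58.64°
|G| = 500 · 2.7299e+06 / 3.9136e+09 ≈ 0.34877

0.349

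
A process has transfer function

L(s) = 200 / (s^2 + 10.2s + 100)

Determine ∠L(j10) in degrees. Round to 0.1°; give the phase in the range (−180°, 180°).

At s = jω = j10:
quadratic: (j10)² + 10.2·j10 + 100 = 0 + j102 → |·| ≈ 102, ∠ ≈ 90.00°
∠L = 0.00° − 90.00° = -90.00°

-90.0°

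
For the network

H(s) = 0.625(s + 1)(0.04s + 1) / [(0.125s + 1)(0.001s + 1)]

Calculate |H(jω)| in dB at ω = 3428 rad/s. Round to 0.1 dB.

45.7 dB

At ω = 3428 rad/s:
zero (1 + j3428·1) = 1 + j3428 → |·| ≈ 3428, ∠ ≈ 89.98°
zero (1 + j3428·0.04) = 1 + j137.12 → |·| ≈ 137.12, ∠ ≈ 89.58°
pole (1 + j3428·0.125) = 1 + j428.5 → |·| ≈ 428.5, ∠ ≈ 89.87°
pole (1 + j3428·0.001) = 1 + j3.428 → |·| ≈ 3.5709, ∠ ≈ 73.74°
|H| = 0.625 · 3428 · 137.12 / (428.5 · 3.5709) ≈ 192
Gain = 20 log₁₀(192) ≈ 45.67 dB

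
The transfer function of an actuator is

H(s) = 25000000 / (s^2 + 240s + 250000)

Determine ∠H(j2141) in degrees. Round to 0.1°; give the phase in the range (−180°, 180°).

-173.2°

At s = jω = j2141:
quadratic: (j2141)² + 240·j2141 + 250000 = -4333881 + j513840 → |·| ≈ 4.3642e+06, ∠ ≈ 173.24°
∠H = 0.00° − 173.24° = -173.24°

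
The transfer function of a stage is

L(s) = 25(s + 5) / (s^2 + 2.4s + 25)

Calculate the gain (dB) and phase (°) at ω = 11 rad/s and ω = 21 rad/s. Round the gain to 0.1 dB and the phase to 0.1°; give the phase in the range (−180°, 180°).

ω = 11: 9.6 dB, -99.1°; ω = 21: 2.2 dB, -96.5°

At s = jω = j11:
zero (s+5): 5 + j11 → |·| = √(5²+11²) = √146 ≈ 12.083, ∠ = arctan(11/5) ≈ 65.56°
quadratic: (j11)² + 2.4·j11 + 25 = -96 + j26.4 → |·| ≈ 99.564, ∠ ≈ 164.62°
|L| = 25 · 12.083 / 99.564 ≈ 3.034
Gain = 20 log₁₀(3.034) ≈ 9.64 dB
∠L = 65.56° − 164.62° = -99.06°

At s = jω = j21:
zero (s+5): 5 + j21 → |·| = √(5²+21²) = √466 ≈ 21.587, ∠ = arctan(21/5) ≈ 76.61°
quadratic: (j21)² + 2.4·j21 + 25 = -416 + j50.4 → |·| ≈ 419.04, ∠ ≈ 173.09°
|L| = 25 · 21.587 / 419.04 ≈ 1.2879
Gain = 20 log₁₀(1.2879) ≈ 2.20 dB
∠L = 76.61° − 173.09° = -96.48°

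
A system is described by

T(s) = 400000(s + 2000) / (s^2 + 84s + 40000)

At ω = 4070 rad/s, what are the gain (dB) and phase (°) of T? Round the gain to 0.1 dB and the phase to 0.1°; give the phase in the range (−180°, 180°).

At s = jω = j4070:
zero (s+2000): 2000 + j4070 → |·| = √(2000²+4070²) = √20564900 ≈ 4534.9, ∠ = arctan(4070/2000) ≈ 63.83°
quadratic: (j4070)² + 84·j4070 + 40000 = -16524900 + j341880 → |·| ≈ 1.6528e+07, ∠ ≈ 178.81°
|T| = 400000 · 4534.9 / 1.6528e+07 ≈ 109.75
Gain = 20 log₁₀(109.75) ≈ 40.81 dB
∠T = 63.83° − 178.81° = -114.98°

40.8 dB, -115.0°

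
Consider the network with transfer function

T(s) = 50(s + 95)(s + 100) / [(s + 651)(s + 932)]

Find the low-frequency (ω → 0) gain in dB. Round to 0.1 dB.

T(0) = 50·95·100 / (651·932) ≈ 0.78288
20 log₁₀(0.78288) ≈ -2.13 dB

-2.1 dB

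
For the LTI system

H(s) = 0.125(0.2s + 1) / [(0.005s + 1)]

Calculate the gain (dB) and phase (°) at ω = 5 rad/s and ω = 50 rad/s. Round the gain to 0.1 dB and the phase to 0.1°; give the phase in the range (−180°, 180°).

At ω = 5 rad/s:
zero (1 + j5·0.2) = 1 + j1 → |·| ≈ 1.4142, ∠ ≈ 45.00°
pole (1 + j5·0.005) = 1 + j0.025 → |·| ≈ 1.0003, ∠ ≈ 1.43°
|H| = 0.125 · 1.4142 / (1.0003) ≈ 0.17672
Gain = 20 log₁₀(0.17672) ≈ -15.05 dB
∠H = (45.00°) − (1.43°) = 43.57°

At ω = 50 rad/s:
zero (1 + j50·0.2) = 1 + j10 → |·| ≈ 10.05, ∠ ≈ 84.29°
pole (1 + j50·0.005) = 1 + j0.25 → |·| ≈ 1.0308, ∠ ≈ 14.04°
|H| = 0.125 · 10.05 / (1.0308) ≈ 1.2187
Gain = 20 log₁₀(1.2187) ≈ 1.72 dB
∠H = (84.29°) − (14.04°) = 70.25°

ω = 5: -15.1 dB, 43.6°; ω = 50: 1.7 dB, 70.3°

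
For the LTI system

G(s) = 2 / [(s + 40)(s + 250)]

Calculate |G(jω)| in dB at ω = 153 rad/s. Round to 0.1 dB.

-87.3 dB

At s = jω = j153:
pole (s+40): 40 + j153 → |·| = √(40²+153²) = √25009 ≈ 158.14, ∠ = arctan(153/40) ≈ 75.35°
pole (s+250): 250 + j153 → |·| = √(250²+153²) = √85909 ≈ 293.1, ∠ = arctan(153/250) ≈ 31.47°
|G| = 2 / 46351 ≈ 4.3149e-05
Gain = 20 log₁₀(4.3149e-05) ≈ -87.30 dB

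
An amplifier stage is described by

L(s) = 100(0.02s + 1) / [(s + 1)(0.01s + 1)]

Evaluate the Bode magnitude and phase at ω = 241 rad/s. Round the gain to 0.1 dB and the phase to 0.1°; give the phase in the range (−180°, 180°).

At ω = 241 rad/s:
zero (1 + j241·0.02) = 1 + j4.82 → |·| ≈ 4.9226, ∠ ≈ 78.28°
pole (1 + j241·1) = 1 + j241 → |·| ≈ 241, ∠ ≈ 89.76°
pole (1 + j241·0.01) = 1 + j2.41 → |·| ≈ 2.6092, ∠ ≈ 67.46°
|L| = 100 · 4.9226 / (241 · 2.6092) ≈ 0.78283
Gain = 20 log₁₀(0.78283) ≈ -2.13 dB
∠L = (78.28°) − (89.76° + 67.46°) = -78.94°

-2.1 dB, -78.9°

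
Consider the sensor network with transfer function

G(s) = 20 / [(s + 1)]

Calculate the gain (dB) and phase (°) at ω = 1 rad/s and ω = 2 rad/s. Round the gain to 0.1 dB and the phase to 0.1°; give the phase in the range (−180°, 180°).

At ω = 1 rad/s:
pole (1 + j1·1) = 1 + j1 → |·| ≈ 1.4142, ∠ ≈ 45.00°
|G| = 20 · 1 / (1.4142) ≈ 14.142
Gain = 20 log₁₀(14.142) ≈ 23.01 dB
∠G = (0°) − (45.00°) = -45.00°

At ω = 2 rad/s:
pole (1 + j2·1) = 1 + j2 → |·| ≈ 2.2361, ∠ ≈ 63.43°
|G| = 20 · 1 / (2.2361) ≈ 8.9441
Gain = 20 log₁₀(8.9441) ≈ 19.03 dB
∠G = (0°) − (63.43°) = -63.43°

ω = 1: 23.0 dB, -45.0°; ω = 2: 19.0 dB, -63.4°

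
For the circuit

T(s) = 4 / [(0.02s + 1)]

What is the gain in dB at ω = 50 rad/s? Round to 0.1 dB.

At ω = 50 rad/s:
pole (1 + j50·0.02) = 1 + j1 → |·| ≈ 1.4142, ∠ ≈ 45.00°
|T| = 4 · 1 / (1.4142) ≈ 2.8285
Gain = 20 log₁₀(2.8285) ≈ 9.03 dB

9.0 dB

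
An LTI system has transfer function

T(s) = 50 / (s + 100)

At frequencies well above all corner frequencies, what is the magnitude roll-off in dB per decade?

-20 dB/decade

Each pole contributes −20 dB/decade at high frequency; each zero contributes +20 dB/decade.
Net: 0 zero(s) − 1 pole(s) → -20 dB/decade.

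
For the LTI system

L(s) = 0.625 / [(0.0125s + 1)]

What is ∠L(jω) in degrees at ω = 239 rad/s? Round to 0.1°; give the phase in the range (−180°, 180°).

-71.5°

At ω = 239 rad/s:
pole (1 + j239·0.0125) = 1 + j2.9875 → |·| ≈ 3.1504, ∠ ≈ 71.49°
∠L = (0°) − (71.49°) = -71.49°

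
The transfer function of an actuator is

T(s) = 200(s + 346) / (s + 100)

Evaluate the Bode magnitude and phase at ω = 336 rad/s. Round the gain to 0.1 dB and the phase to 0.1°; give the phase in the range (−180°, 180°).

At s = jω = j336:
zero (s+346): 346 + j336 → |·| = √(346²+336²) = √232612 ≈ 482.3, ∠ = arctan(336/346) ≈ 44.16°
pole (s+100): 100 + j336 → |·| = √(100²+336²) = √122896 ≈ 350.57, ∠ = arctan(336/100) ≈ 73.43°
|T| = 200 · 482.3 / 350.57 ≈ 275.15
Gain = 20 log₁₀(275.15) ≈ 48.79 dB
∠T = 44.16° − 73.43° = -29.27°

48.8 dB, -29.3°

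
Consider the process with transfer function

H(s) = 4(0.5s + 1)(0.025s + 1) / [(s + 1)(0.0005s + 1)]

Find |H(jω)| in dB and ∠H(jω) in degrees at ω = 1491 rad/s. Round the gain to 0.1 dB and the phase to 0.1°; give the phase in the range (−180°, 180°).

At ω = 1491 rad/s:
zero (1 + j1491·0.5) = 1 + j745.5 → |·| ≈ 745.5, ∠ ≈ 89.92°
zero (1 + j1491·0.025) = 1 + j37.275 → |·| ≈ 37.288, ∠ ≈ 88.46°
pole (1 + j1491·1) = 1 + j1491 → |·| ≈ 1491, ∠ ≈ 89.96°
pole (1 + j1491·0.0005) = 1 + j0.7455 → |·| ≈ 1.2473, ∠ ≈ 36.70°
|H| = 4 · 745.5 · 37.288 / (1491 · 1.2473) ≈ 59.79
Gain = 20 log₁₀(59.79) ≈ 35.53 dB
∠H = (89.92° + 88.46°) − (89.96° + 36.70°) = 51.72°

35.5 dB, 51.7°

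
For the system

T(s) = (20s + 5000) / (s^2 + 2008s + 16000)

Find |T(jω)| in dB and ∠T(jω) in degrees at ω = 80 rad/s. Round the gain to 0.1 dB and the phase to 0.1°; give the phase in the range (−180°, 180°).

-29.7 dB, -68.8°

Substitute s = j80:
Numerator: 20(j80) + 5000 = 5000 + j1600
Denominator: (j80)^2 + 2008(j80) + 16000 = 9600 + j160640
|N| = √(5000² + 1600²) ≈ 5249.8, ∠N ≈ 17.74°
|D| = √(9600² + 160640²) ≈ 1.6093e+05, ∠D ≈ 86.58°
|T| = 5249.8 / 1.6093e+05 ≈ 0.032622
Gain = 20 log₁₀(0.032622) ≈ -29.73 dB
∠T = 17.74° − 86.58° = -68.84°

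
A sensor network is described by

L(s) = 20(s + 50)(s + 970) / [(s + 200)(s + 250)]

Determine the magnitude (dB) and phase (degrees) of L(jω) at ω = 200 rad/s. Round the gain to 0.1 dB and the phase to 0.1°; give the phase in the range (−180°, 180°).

33.1 dB, 4.0°

At s = jω = j200:
zero (s+50): 50 + j200 → |·| = √(50²+200²) = √42500 ≈ 206.16, ∠ = arctan(200/50) ≈ 75.96°
zero (s+970): 970 + j200 → |·| = √(970²+200²) = √980900 ≈ 990.4, ∠ = arctan(200/970) ≈ 11.65°
pole (s+200): 200 + j200 → |·| = √(200²+200²) = √80000 ≈ 282.84, ∠ = arctan(200/200) ≈ 45.00°
pole (s+250): 250 + j200 → |·| = √(250²+200²) = √102500 ≈ 320.16, ∠ = arctan(200/250) ≈ 38.66°
|L| = 20 · 2.0418e+05 / 90554 ≈ 45.096
Gain = 20 log₁₀(45.096) ≈ 33.08 dB
∠L = 87.61° − 83.66° = 3.95°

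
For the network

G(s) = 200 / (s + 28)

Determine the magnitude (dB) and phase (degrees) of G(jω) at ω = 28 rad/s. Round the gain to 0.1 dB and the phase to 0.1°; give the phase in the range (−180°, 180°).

At s = jω = j28:
pole (s+28): 28 + j28 → |·| = √(28²+28²) = √1568 ≈ 39.598, ∠ = arctan(28/28) ≈ 45.00°
|G| = 200 / 39.598 ≈ 5.0508
Gain = 20 log₁₀(5.0508) ≈ 14.07 dB
∠G = 0.00° − 45.00° = -45.00°

14.1 dB, -45.0°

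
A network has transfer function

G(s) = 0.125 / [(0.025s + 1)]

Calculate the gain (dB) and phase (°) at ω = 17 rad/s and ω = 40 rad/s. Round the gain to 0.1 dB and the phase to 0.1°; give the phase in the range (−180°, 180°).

ω = 17: -18.8 dB, -23.0°; ω = 40: -21.1 dB, -45.0°

At ω = 17 rad/s:
pole (1 + j17·0.025) = 1 + j0.425 → |·| ≈ 1.0866, ∠ ≈ 23.03°
|G| = 0.125 · 1 / (1.0866) ≈ 0.11504
Gain = 20 log₁₀(0.11504) ≈ -18.78 dB
∠G = (0°) − (23.03°) = -23.03°

At ω = 40 rad/s:
pole (1 + j40·0.025) = 1 + j1 → |·| ≈ 1.4142, ∠ ≈ 45.00°
|G| = 0.125 · 1 / (1.4142) ≈ 0.088389
Gain = 20 log₁₀(0.088389) ≈ -21.07 dB
∠G = (0°) − (45.00°) = -45.00°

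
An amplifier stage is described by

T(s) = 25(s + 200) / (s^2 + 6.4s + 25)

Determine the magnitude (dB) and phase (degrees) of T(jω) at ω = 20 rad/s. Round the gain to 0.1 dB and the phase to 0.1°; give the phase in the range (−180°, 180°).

At s = jω = j20:
zero (s+200): 200 + j20 → |·| = √(200²+20²) = √40400 ≈ 201, ∠ = arctan(20/200) ≈ 5.71°
quadratic: (j20)² + 6.4·j20 + 25 = -375 + j128 → |·| ≈ 396.24, ∠ ≈ 161.15°
|T| = 25 · 201 / 396.24 ≈ 12.682
Gain = 20 log₁₀(12.682) ≈ 22.06 dB
∠T = 5.71° − 161.15° = -155.44°

22.1 dB, -155.4°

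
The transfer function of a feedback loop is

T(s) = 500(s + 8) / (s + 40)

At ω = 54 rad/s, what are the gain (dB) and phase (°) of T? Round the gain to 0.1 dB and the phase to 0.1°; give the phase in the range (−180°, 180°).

At s = jω = j54:
zero (s+8): 8 + j54 → |·| = √(8²+54²) = √2980 ≈ 54.589, ∠ = arctan(54/8) ≈ 81.57°
pole (s+40): 40 + j54 → |·| = √(40²+54²) = √4516 ≈ 67.201, ∠ = arctan(54/40) ≈ 53.47°
|T| = 500 · 54.589 / 67.201 ≈ 406.16
Gain = 20 log₁₀(406.16) ≈ 52.17 dB
∠T = 81.57° − 53.47° = 28.10°

52.2 dB, 28.1°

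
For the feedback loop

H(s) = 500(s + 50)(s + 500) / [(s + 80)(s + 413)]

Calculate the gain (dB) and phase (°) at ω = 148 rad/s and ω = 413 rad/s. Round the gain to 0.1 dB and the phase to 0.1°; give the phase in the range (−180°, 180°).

At s = jω = j148:
zero (s+50): 50 + j148 → |·| = √(50²+148²) = √24404 ≈ 156.22, ∠ = arctan(148/50) ≈ 71.33°
zero (s+500): 500 + j148 → |·| = √(500²+148²) = √271904 ≈ 521.44, ∠ = arctan(148/500) ≈ 16.49°
pole (s+80): 80 + j148 → |·| = √(80²+148²) = √28304 ≈ 168.24, ∠ = arctan(148/80) ≈ 61.61°
pole (s+413): 413 + j148 → |·| = √(413²+148²) = √192473 ≈ 438.72, ∠ = arctan(148/413) ≈ 19.72°
|H| = 500 · 81459 / 73810 ≈ 551.82
Gain = 20 log₁₀(551.82) ≈ 54.84 dB
∠H = 87.82° − 81.33° = 6.49°

At s = jω = j413:
zero (s+50): 50 + j413 → |·| = √(50²+413²) = √173069 ≈ 416.02, ∠ = arctan(413/50) ≈ 83.10°
zero (s+500): 500 + j413 → |·| = √(500²+413²) = √420569 ≈ 648.51, ∠ = arctan(413/500) ≈ 39.56°
pole (s+80): 80 + j413 → |·| = √(80²+413²) = √176969 ≈ 420.68, ∠ = arctan(413/80) ≈ 79.04°
pole (s+413): 413 + j413 → |·| = √(413²+413²) = √341138 ≈ 584.07, ∠ = arctan(413/413) ≈ 45.00°
|H| = 500 · 2.6979e+05 / 2.4571e+05 ≈ 549
Gain = 20 log₁₀(549) ≈ 54.79 dB
∠H = 122.66° − 124.04° = -1.38°

ω = 148: 54.8 dB, 6.5°; ω = 413: 54.8 dB, -1.4°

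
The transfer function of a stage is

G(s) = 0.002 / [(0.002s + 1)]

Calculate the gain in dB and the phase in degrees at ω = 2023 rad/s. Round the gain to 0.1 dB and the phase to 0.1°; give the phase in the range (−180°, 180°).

-66.4 dB, -76.1°

At ω = 2023 rad/s:
pole (1 + j2023·0.002) = 1 + j4.046 → |·| ≈ 4.1677, ∠ ≈ 76.12°
|G| = 0.002 · 1 / (4.1677) ≈ 0.00047988
Gain = 20 log₁₀(0.00047988) ≈ -66.38 dB
∠G = (0°) − (76.12°) = -76.12°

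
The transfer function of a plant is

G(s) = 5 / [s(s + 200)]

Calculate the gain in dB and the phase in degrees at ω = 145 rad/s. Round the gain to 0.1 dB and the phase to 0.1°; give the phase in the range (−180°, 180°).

-77.1 dB, -125.9°

At s = jω = j145:
pole (s+200): 200 + j145 → |·| = √(200²+145²) = √61025 ≈ 247.03, ∠ = arctan(145/200) ≈ 35.94°
pole at origin: |s| = 145, ∠ = 90.00° (in denominator)
|G| = 5 / 35819 ≈ 0.00013959
Gain = 20 log₁₀(0.00013959) ≈ -77.10 dB
∠G = 0.00° − 125.94° = -125.94°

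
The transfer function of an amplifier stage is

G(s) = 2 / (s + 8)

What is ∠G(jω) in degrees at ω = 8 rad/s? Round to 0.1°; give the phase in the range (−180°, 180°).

Substitute s = j8:
Numerator: 2 = 2 + j0
Denominator: (j8) + 8 = 8 + j8
|N| = √(2² + 0²) ≈ 2, ∠N ≈ 0.00°
|D| = √(8² + 8²) ≈ 11.314, ∠D ≈ 45.00°
∠G = 0.00° − 45.00° = -45.00°

-45.0°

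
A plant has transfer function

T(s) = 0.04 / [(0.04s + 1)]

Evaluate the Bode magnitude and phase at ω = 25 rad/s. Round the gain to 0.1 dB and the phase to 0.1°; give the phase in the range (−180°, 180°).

-31.0 dB, -45.0°

At ω = 25 rad/s:
pole (1 + j25·0.04) = 1 + j1 → |·| ≈ 1.4142, ∠ ≈ 45.00°
|T| = 0.04 · 1 / (1.4142) ≈ 0.028285
Gain = 20 log₁₀(0.028285) ≈ -30.97 dB
∠T = (0°) − (45.00°) = -45.00°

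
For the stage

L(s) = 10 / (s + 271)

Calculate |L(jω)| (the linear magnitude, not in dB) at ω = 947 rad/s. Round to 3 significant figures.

At s = jω = j947:
pole (s+271): 271 + j947 → |·| = √(271²+947²) = √970250 ≈ 985.01, ∠ = arctan(947/271) ≈ 74.03°
|L| = 10 / 985.01 ≈ 0.010152

0.0102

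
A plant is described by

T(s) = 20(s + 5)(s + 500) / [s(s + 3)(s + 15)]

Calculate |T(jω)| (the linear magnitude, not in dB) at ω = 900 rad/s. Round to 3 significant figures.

0.0254

At s = jω = j900:
zero (s+5): 5 + j900 → |·| = √(5²+900²) = √810025 ≈ 900.01, ∠ = arctan(900/5) ≈ 89.68°
zero (s+500): 500 + j900 → |·| = √(500²+900²) = √1060000 ≈ 1029.6, ∠ = arctan(900/500) ≈ 60.95°
pole (s+3): 3 + j900 → |·| = √(3²+900²) = √810009 ≈ 900, ∠ = arctan(900/3) ≈ 89.81°
pole (s+15): 15 + j900 → |·| = √(15²+900²) = √810225 ≈ 900.12, ∠ = arctan(900/15) ≈ 89.05°
pole at origin: |s| = 900, ∠ = 90.00° (in denominator)
|T| = 20 · 9.2665e+05 / 7.291e+08 ≈ 0.025419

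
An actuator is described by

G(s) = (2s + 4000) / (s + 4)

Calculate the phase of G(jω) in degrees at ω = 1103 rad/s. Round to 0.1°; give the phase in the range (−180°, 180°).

Substitute s = j1103:
Numerator: 2(j1103) + 4000 = 4000 + j2206
Denominator: (j1103) + 4 = 4 + j1103
|N| = √(4000² + 2206²) ≈ 4568, ∠N ≈ 28.88°
|D| = √(4² + 1103²) ≈ 1103, ∠D ≈ 89.79°
∠G = 28.88° − 89.79° = -60.91°

-60.9°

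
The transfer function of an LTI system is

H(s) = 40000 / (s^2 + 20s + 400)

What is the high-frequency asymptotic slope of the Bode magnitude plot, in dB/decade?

Each pole contributes −20 dB/decade at high frequency; each zero contributes +20 dB/decade.
Net: 0 zero(s) − 2 pole(s) → -40 dB/decade.

-40 dB/decade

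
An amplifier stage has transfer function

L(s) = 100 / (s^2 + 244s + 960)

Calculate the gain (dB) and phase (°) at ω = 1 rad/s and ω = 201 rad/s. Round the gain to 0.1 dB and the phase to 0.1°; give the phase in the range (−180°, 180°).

Substitute s = j1:
Numerator: 100 = 100 + j0
Denominator: (j1)^2 + 244(j1) + 960 = 959 + j244
|N| = √(100² + 0²) ≈ 100, ∠N ≈ 0.00°
|D| = √(959² + 244²) ≈ 989.55, ∠D ≈ 14.27°
|L| = 100 / 989.55 ≈ 0.10106
Gain = 20 log₁₀(0.10106) ≈ -19.91 dB
∠L = 0.00° − 14.27° = -14.27°

Substitute s = j201:
Numerator: 100 = 100 + j0
Denominator: (j201)^2 + 244(j201) + 960 = -39441 + j49044
|N| = √(100² + 0²) ≈ 100, ∠N ≈ 0.00°
|D| = √(39441² + 49044²) ≈ 62936, ∠D ≈ 128.81°
|L| = 100 / 62936 ≈ 0.0015889
Gain = 20 log₁₀(0.0015889) ≈ -55.98 dB
∠L = 0.00° − 128.81° = -128.81°

ω = 1: -19.9 dB, -14.3°; ω = 201: -56.0 dB, -128.8°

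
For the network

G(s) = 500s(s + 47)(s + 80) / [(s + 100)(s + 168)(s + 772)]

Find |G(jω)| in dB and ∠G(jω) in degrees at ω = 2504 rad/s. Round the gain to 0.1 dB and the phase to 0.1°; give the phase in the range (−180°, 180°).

53.6 dB, 20.4°

At s = jω = j2504:
zero (s+47): 47 + j2504 → |·| = √(47²+2504²) = √6272225 ≈ 2504.4, ∠ = arctan(2504/47) ≈ 88.92°
zero (s+80): 80 + j2504 → |·| = √(80²+2504²) = √6276416 ≈ 2505.3, ∠ = arctan(2504/80) ≈ 88.17°
zero at origin: s = j2504 → |·| = 2504, ∠ = 90.00°
pole (s+100): 100 + j2504 → |·| = √(100²+2504²) = √6280016 ≈ 2506, ∠ = arctan(2504/100) ≈ 87.71°
pole (s+168): 168 + j2504 → |·| = √(168²+2504²) = √6298240 ≈ 2509.6, ∠ = arctan(2504/168) ≈ 86.16°
pole (s+772): 772 + j2504 → |·| = √(772²+2504²) = √6866000 ≈ 2620.3, ∠ = arctan(2504/772) ≈ 72.87°
|G| = 500 · 1.5711e+10 / 1.6479e+10 ≈ 476.7
Gain = 20 log₁₀(476.7) ≈ 53.56 dB
∠G = 267.09° − 246.74° = 20.35°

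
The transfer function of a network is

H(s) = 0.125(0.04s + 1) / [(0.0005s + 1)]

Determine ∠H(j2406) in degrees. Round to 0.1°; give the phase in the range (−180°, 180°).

At ω = 2406 rad/s:
zero (1 + j2406·0.04) = 1 + j96.24 → |·| ≈ 96.245, ∠ ≈ 89.40°
pole (1 + j2406·0.0005) = 1 + j1.203 → |·| ≈ 1.5644, ∠ ≈ 50.26°
∠H = (89.40°) − (50.26°) = 39.14°

39.1°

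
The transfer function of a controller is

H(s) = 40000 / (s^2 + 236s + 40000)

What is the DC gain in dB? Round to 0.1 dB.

0.0 dB

H(0) = 40000 / 40000 = 1
20 log₁₀(1) ≈ 0.00 dB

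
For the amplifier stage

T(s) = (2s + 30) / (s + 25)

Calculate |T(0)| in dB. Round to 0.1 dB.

1.6 dB

T(0) = 30 / 25 = 1.2
20 log₁₀(1.2) ≈ 1.58 dB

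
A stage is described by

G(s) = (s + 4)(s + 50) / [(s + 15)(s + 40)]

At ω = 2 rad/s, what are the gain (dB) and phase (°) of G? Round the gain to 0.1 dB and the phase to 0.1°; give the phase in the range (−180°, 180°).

At s = jω = j2:
zero (s+4): 4 + j2 → |·| = √(4²+2²) = √20 ≈ 4.4721, ∠ = arctan(2/4) ≈ 26.57°
zero (s+50): 50 + j2 → |·| = √(50²+2²) = √2504 ≈ 50.04, ∠ = arctan(2/50) ≈ 2.29°
pole (s+15): 15 + j2 → |·| = √(15²+2²) = √229 ≈ 15.133, ∠ = arctan(2/15) ≈ 7.59°
pole (s+40): 40 + j2 → |·| = √(40²+2²) = √1604 ≈ 40.05, ∠ = arctan(2/40) ≈ 2.86°
|G| = 1 · 223.78 / 606.08 ≈ 0.36923
Gain = 20 log₁₀(0.36923) ≈ -8.65 dB
∠G = 28.86° − 10.45° = 18.41°

-8.7 dB, 18.4°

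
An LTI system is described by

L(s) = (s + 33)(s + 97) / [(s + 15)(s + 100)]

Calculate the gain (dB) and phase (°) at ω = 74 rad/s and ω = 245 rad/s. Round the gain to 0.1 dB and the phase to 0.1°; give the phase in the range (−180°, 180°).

At s = jω = j74:
zero (s+33): 33 + j74 → |·| = √(33²+74²) = √6565 ≈ 81.025, ∠ = arctan(74/33) ≈ 65.97°
zero (s+97): 97 + j74 → |·| = √(97²+74²) = √14885 ≈ 122, ∠ = arctan(74/97) ≈ 37.34°
pole (s+15): 15 + j74 → |·| = √(15²+74²) = √5701 ≈ 75.505, ∠ = arctan(74/15) ≈ 78.54°
pole (s+100): 100 + j74 → |·| = √(100²+74²) = √15476 ≈ 124.4, ∠ = arctan(74/100) ≈ 36.50°
|L| = 1 · 9885.1 / 9392.8 ≈ 1.0524
Gain = 20 log₁₀(1.0524) ≈ 0.44 dB
∠L = 103.31° − 115.04° = -11.73°

At s = jω = j245:
zero (s+33): 33 + j245 → |·| = √(33²+245²) = √61114 ≈ 247.21, ∠ = arctan(245/33) ≈ 82.33°
zero (s+97): 97 + j245 → |·| = √(97²+245²) = √69434 ≈ 263.5, ∠ = arctan(245/97) ≈ 68.40°
pole (s+15): 15 + j245 → |·| = √(15²+245²) = √60250 ≈ 245.46, ∠ = arctan(245/15) ≈ 86.50°
pole (s+100): 100 + j245 → |·| = √(100²+245²) = √70025 ≈ 264.62, ∠ = arctan(245/100) ≈ 67.80°
|L| = 1 · 65140 / 64954 ≈ 1.0029
Gain = 20 log₁₀(1.0029) ≈ 0.03 dB
∠L = 150.73° − 154.30° = -3.57°

ω = 74: 0.4 dB, -11.7°; ω = 245: 0.0 dB, -3.6°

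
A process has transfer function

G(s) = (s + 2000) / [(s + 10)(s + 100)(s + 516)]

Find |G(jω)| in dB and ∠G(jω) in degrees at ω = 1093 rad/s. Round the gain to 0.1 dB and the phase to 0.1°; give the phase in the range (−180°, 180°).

At s = jω = j1093:
zero (s+2000): 2000 + j1093 → |·| = √(2000²+1093²) = √5194649 ≈ 2279.2, ∠ = arctan(1093/2000) ≈ 28.66°
pole (s+10): 10 + j1093 → |·| = √(10²+1093²) = √1194749 ≈ 1093, ∠ = arctan(1093/10) ≈ 89.48°
pole (s+100): 100 + j1093 → |·| = √(100²+1093²) = √1204649 ≈ 1097.6, ∠ = arctan(1093/100) ≈ 84.77°
pole (s+516): 516 + j1093 → |·| = √(516²+1093²) = √1460905 ≈ 1208.7, ∠ = arctan(1093/516) ≈ 64.73°
|G| = 1 · 2279.2 / 1.45e+09 ≈ 1.5719e-06
Gain = 20 log₁₀(1.5719e-06) ≈ -116.07 dB
∠G = 28.66° − 238.98° = -210.32° ≡ 149.68° (principal value)

-116.1 dB, 149.7°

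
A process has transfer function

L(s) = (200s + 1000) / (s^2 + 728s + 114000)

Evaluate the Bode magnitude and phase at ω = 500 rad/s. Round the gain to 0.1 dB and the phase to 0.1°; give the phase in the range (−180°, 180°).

-11.8 dB, -21.1°

Substitute s = j500:
Numerator: 200(j500) + 1000 = 1000 + j100000
Denominator: (j500)^2 + 728(j500) + 114000 = -136000 + j364000
|N| = √(1000² + 100000²) ≈ 1e+05, ∠N ≈ 89.43°
|D| = √(136000² + 364000²) ≈ 3.8858e+05, ∠D ≈ 110.49°
|L| = 1e+05 / 3.8858e+05 ≈ 0.25735
Gain = 20 log₁₀(0.25735) ≈ -11.79 dB
∠L = 89.43° − 110.49° = -21.06°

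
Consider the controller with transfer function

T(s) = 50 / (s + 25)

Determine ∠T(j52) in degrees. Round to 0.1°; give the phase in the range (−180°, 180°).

Substitute s = j52:
Numerator: 50 = 50 + j0
Denominator: (j52) + 25 = 25 + j52
|N| = √(50² + 0²) ≈ 50, ∠N ≈ 0.00°
|D| = √(25² + 52²) ≈ 57.697, ∠D ≈ 64.32°
∠T = 0.00° − 64.32° = -64.32°

-64.3°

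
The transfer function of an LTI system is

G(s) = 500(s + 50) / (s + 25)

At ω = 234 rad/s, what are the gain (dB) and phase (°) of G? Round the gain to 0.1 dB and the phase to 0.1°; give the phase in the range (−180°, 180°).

At s = jω = j234:
zero (s+50): 50 + j234 → |·| = √(50²+234²) = √57256 ≈ 239.28, ∠ = arctan(234/50) ≈ 77.94°
pole (s+25): 25 + j234 → |·| = √(25²+234²) = √55381 ≈ 235.33, ∠ = arctan(234/25) ≈ 83.90°
|G| = 500 · 239.28 / 235.33 ≈ 508.39
Gain = 20 log₁₀(508.39) ≈ 54.12 dB
∠G = 77.94° − 83.90° = -5.96°

54.1 dB, -6.0°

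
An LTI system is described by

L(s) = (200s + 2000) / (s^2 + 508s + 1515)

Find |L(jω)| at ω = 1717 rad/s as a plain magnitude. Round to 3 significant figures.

Substitute s = j1717:
Numerator: 200(j1717) + 2000 = 2000 + j343400
Denominator: (j1717)^2 + 508(j1717) + 1515 = -2946574 + j872236
|N| = √(2000² + 343400²) ≈ 3.4341e+05, ∠N ≈ 89.67°
|D| = √(2946574² + 872236²) ≈ 3.073e+06, ∠D ≈ 163.51°
|L| = 3.4341e+05 / 3.073e+06 ≈ 0.11175

0.112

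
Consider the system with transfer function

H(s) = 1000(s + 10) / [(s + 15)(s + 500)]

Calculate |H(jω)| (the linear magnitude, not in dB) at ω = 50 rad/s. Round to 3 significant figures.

1.94

At s = jω = j50:
zero (s+10): 10 + j50 → |·| = √(10²+50²) = √2600 ≈ 50.99, ∠ = arctan(50/10) ≈ 78.69°
pole (s+15): 15 + j50 → |·| = √(15²+50²) = √2725 ≈ 52.202, ∠ = arctan(50/15) ≈ 73.30°
pole (s+500): 500 + j50 → |·| = √(500²+50²) = √252500 ≈ 502.49, ∠ = arctan(50/500) ≈ 5.71°
|H| = 1000 · 50.99 / 26231 ≈ 1.9439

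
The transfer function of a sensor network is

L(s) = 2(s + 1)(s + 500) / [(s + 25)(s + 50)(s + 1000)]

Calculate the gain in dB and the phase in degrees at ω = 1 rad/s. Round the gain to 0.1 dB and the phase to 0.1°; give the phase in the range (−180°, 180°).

At s = jω = j1:
zero (s+1): 1 + j1 → |·| = √(1²+1²) = √2 ≈ 1.4142, ∠ = arctan(1/1) ≈ 45.00°
zero (s+500): 500 + j1 → |·| = √(500²+1²) = √250001 ≈ 500, ∠ = arctan(1/500) ≈ 0.11°
pole (s+25): 25 + j1 → |·| = √(25²+1²) = √626 ≈ 25.02, ∠ = arctan(1/25) ≈ 2.29°
pole (s+50): 50 + j1 → |·| = √(50²+1²) = √2501 ≈ 50.01, ∠ = arctan(1/50) ≈ 1.15°
pole (s+1000): 1000 + j1 → |·| = √(1000²+1²) = √1000001 ≈ 1000, ∠ = arctan(1/1000) ≈ 0.06°
|L| = 2 · 707.1 / 1.2513e+06 ≈ 0.0011302
Gain = 20 log₁₀(0.0011302) ≈ -58.94 dB
∠L = 45.11° − 3.50° = 41.61°

-58.9 dB, 41.6°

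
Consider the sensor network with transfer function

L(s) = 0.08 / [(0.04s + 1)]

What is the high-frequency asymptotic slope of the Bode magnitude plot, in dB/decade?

-20 dB/decade

Each pole contributes −20 dB/decade at high frequency; each zero contributes +20 dB/decade.
Net: 0 zero(s) − 1 pole(s) → -20 dB/decade.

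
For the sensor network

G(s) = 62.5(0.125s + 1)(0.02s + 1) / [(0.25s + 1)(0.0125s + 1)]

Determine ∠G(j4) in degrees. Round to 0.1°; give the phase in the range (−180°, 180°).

-16.7°

At ω = 4 rad/s:
zero (1 + j4·0.125) = 1 + j0.5 → |·| ≈ 1.118, ∠ ≈ 26.57°
zero (1 + j4·0.02) = 1 + j0.08 → |·| ≈ 1.0032, ∠ ≈ 4.57°
pole (1 + j4·0.25) = 1 + j1 → |·| ≈ 1.4142, ∠ ≈ 45.00°
pole (1 + j4·0.0125) = 1 + j0.05 → |·| ≈ 1.0012, ∠ ≈ 2.86°
∠G = (26.57° + 4.57°) − (45.00° + 2.86°) = -16.72°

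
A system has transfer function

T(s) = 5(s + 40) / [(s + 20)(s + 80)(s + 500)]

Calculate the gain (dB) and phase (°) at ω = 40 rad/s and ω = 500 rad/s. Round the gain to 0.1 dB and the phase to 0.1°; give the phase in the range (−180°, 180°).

ω = 40: -77.0 dB, -49.6°; ω = 500: -97.1 dB, -128.2°

At s = jω = j40:
zero (s+40): 40 + j40 → |·| = √(40²+40²) = √3200 ≈ 56.569, ∠ = arctan(40/40) ≈ 45.00°
pole (s+20): 20 + j40 → |·| = √(20²+40²) = √2000 ≈ 44.721, ∠ = arctan(40/20) ≈ 63.43°
pole (s+80): 80 + j40 → |·| = √(80²+40²) = √8000 ≈ 89.443, ∠ = arctan(40/80) ≈ 26.57°
pole (s+500): 500 + j40 → |·| = √(500²+40²) = √251600 ≈ 501.6, ∠ = arctan(40/500) ≈ 4.57°
|T| = 5 · 56.569 / 2.0064e+06 ≈ 0.00014097
Gain = 20 log₁₀(0.00014097) ≈ -77.02 dB
∠T = 45.00° − 94.57° = -49.57°

At s = jω = j500:
zero (s+40): 40 + j500 → |·| = √(40²+500²) = √251600 ≈ 501.6, ∠ = arctan(500/40) ≈ 85.43°
pole (s+20): 20 + j500 → |·| = √(20²+500²) = √250400 ≈ 500.4, ∠ = arctan(500/20) ≈ 87.71°
pole (s+80): 80 + j500 → |·| = √(80²+500²) = √256400 ≈ 506.36, ∠ = arctan(500/80) ≈ 80.91°
pole (s+500): 500 + j500 → |·| = √(500²+500²) = √500000 ≈ 707.11, ∠ = arctan(500/500) ≈ 45.00°
|T| = 5 · 501.6 / 1.7917e+08 ≈ 1.3998e-05
Gain = 20 log₁₀(1.3998e-05) ≈ -97.08 dB
∠T = 85.43° − 213.62° = -128.19°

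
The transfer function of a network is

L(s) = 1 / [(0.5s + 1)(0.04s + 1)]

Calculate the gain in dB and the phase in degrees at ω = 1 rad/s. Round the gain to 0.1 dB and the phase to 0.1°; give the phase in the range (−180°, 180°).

At ω = 1 rad/s:
pole (1 + j1·0.5) = 1 + j0.5 → |·| ≈ 1.118, ∠ ≈ 26.57°
pole (1 + j1·0.04) = 1 + j0.04 → |·| ≈ 1.0008, ∠ ≈ 2.29°
|L| = 1 · 1 / (1.118 · 1.0008) ≈ 0.89374
Gain = 20 log₁₀(0.89374) ≈ -0.98 dB
∠L = (0°) − (26.57° + 2.29°) = -28.86°

-1.0 dB, -28.9°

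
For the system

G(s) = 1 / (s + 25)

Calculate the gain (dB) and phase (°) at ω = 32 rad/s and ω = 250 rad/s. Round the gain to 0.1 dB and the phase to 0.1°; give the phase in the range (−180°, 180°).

ω = 32: -32.2 dB, -52.0°; ω = 250: -48.0 dB, -84.3°

Substitute s = j32:
Numerator: 1 = 1 + j0
Denominator: (j32) + 25 = 25 + j32
|N| = √(1² + 0²) ≈ 1, ∠N ≈ 0.00°
|D| = √(25² + 32²) ≈ 40.608, ∠D ≈ 52.00°
|G| = 1 / 40.608 ≈ 0.024626
Gain = 20 log₁₀(0.024626) ≈ -32.17 dB
∠G = 0.00° − 52.00° = -52.00°

Substitute s = j250:
Numerator: 1 = 1 + j0
Denominator: (j250) + 25 = 25 + j250
|N| = √(1² + 0²) ≈ 1, ∠N ≈ 0.00°
|D| = √(25² + 250²) ≈ 251.25, ∠D ≈ 84.29°
|G| = 1 / 251.25 ≈ 0.0039801
Gain = 20 log₁₀(0.0039801) ≈ -48.00 dB
∠G = 0.00° − 84.29° = -84.29°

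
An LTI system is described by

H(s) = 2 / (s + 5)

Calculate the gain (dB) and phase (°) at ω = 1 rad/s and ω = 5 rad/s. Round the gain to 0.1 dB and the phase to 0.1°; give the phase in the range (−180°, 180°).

At s = jω = j1:
pole (s+5): 5 + j1 → |·| = √(5²+1²) = √26 ≈ 5.099, ∠ = arctan(1/5) ≈ 11.31°
|H| = 2 / 5.099 ≈ 0.39223
Gain = 20 log₁₀(0.39223) ≈ -8.13 dB
∠H = 0.00° − 11.31° = -11.31°

At s = jω = j5:
pole (s+5): 5 + j5 → |·| = √(5²+5²) = √50 ≈ 7.0711, ∠ = arctan(5/5) ≈ 45.00°
|H| = 2 / 7.0711 ≈ 0.28284
Gain = 20 log₁₀(0.28284) ≈ -10.97 dB
∠H = 0.00° − 45.00° = -45.00°

ω = 1: -8.1 dB, -11.3°; ω = 5: -11.0 dB, -45.0°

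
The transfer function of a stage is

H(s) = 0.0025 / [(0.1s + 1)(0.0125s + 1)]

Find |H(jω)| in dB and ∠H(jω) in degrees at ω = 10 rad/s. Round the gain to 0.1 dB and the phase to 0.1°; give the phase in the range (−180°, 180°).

-55.1 dB, -52.1°

At ω = 10 rad/s:
pole (1 + j10·0.1) = 1 + j1 → |·| ≈ 1.4142, ∠ ≈ 45.00°
pole (1 + j10·0.0125) = 1 + j0.125 → |·| ≈ 1.0078, ∠ ≈ 7.13°
|H| = 0.0025 · 1 / (1.4142 · 1.0078) ≈ 0.0017541
Gain = 20 log₁₀(0.0017541) ≈ -55.12 dB
∠H = (0°) − (45.00° + 7.13°) = -52.13°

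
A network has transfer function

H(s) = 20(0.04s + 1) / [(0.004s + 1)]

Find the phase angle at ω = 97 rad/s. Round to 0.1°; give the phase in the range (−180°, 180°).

At ω = 97 rad/s:
zero (1 + j97·0.04) = 1 + j3.88 → |·| ≈ 4.0068, ∠ ≈ 75.55°
pole (1 + j97·0.004) = 1 + j0.388 → |·| ≈ 1.0726, ∠ ≈ 21.21°
∠H = (75.55°) − (21.21°) = 54.34°

54.3°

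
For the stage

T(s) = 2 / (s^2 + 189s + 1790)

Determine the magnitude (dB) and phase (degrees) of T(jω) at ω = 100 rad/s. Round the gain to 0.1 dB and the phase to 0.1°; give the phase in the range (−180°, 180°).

Substitute s = j100:
Numerator: 2 = 2 + j0
Denominator: (j100)^2 + 189(j100) + 1790 = -8210 + j18900
|N| = √(2² + 0²) ≈ 2, ∠N ≈ 0.00°
|D| = √(8210² + 18900²) ≈ 20606, ∠D ≈ 113.48°
|T| = 2 / 20606 ≈ 9.7059e-05
Gain = 20 log₁₀(9.7059e-05) ≈ -80.26 dB
∠T = 0.00° − 113.48° = -113.48°

-80.3 dB, -113.5°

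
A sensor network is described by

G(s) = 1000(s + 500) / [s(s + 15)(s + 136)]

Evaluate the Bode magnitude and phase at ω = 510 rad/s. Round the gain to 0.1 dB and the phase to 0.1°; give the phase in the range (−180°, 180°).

At s = jω = j510:
zero (s+500): 500 + j510 → |·| = √(500²+510²) = √510100 ≈ 714.21, ∠ = arctan(510/500) ≈ 45.57°
pole (s+15): 15 + j510 → |·| = √(15²+510²) = √260325 ≈ 510.22, ∠ = arctan(510/15) ≈ 88.32°
pole (s+136): 136 + j510 → |·| = √(136²+510²) = √278596 ≈ 527.82, ∠ = arctan(510/136) ≈ 75.07°
pole at origin: |s| = 510, ∠ = 90.00° (in denominator)
|G| = 1000 · 714.21 / 1.3735e+08 ≈ 0.0051999
Gain = 20 log₁₀(0.0051999) ≈ -45.68 dB
∠G = 45.57° − 253.39° = -207.82° ≡ 152.18° (principal value)

-45.7 dB, 152.2°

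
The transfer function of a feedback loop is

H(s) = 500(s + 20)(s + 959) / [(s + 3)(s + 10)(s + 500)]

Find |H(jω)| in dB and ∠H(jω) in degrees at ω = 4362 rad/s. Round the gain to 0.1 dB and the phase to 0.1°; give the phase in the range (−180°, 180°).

-18.7 dB, -96.0°

At s = jω = j4362:
zero (s+20): 20 + j4362 → |·| = √(20²+4362²) = √19027444 ≈ 4362, ∠ = arctan(4362/20) ≈ 89.74°
zero (s+959): 959 + j4362 → |·| = √(959²+4362²) = √19946725 ≈ 4466.2, ∠ = arctan(4362/959) ≈ 77.60°
pole (s+3): 3 + j4362 → |·| = √(3²+4362²) = √19027053 ≈ 4362, ∠ = arctan(4362/3) ≈ 89.96°
pole (s+10): 10 + j4362 → |·| = √(10²+4362²) = √19027144 ≈ 4362, ∠ = arctan(4362/10) ≈ 89.87°
pole (s+500): 500 + j4362 → |·| = √(500²+4362²) = √19277044 ≈ 4390.6, ∠ = arctan(4362/500) ≈ 83.46°
|H| = 500 · 1.9482e+07 / 8.354e+10 ≈ 0.1166
Gain = 20 log₁₀(0.1166) ≈ -18.67 dB
∠H = 167.34° − 263.29° = -95.95°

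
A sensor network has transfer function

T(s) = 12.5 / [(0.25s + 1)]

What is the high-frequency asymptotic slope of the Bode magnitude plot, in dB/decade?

-20 dB/decade

Each pole contributes −20 dB/decade at high frequency; each zero contributes +20 dB/decade.
Net: 0 zero(s) − 1 pole(s) → -20 dB/decade.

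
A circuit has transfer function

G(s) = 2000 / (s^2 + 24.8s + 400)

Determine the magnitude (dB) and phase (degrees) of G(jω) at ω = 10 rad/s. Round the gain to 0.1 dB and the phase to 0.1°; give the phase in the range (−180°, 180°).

14.2 dB, -39.6°

At s = jω = j10:
quadratic: (j10)² + 24.8·j10 + 400 = 300 + j248 → |·| ≈ 389.24, ∠ ≈ 39.58°
|G| = 2000 / 389.24 ≈ 5.1382
Gain = 20 log₁₀(5.1382) ≈ 14.22 dB
∠G = 0.00° − 39.58° = -39.58°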